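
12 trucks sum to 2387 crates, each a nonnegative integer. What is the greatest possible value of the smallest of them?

198

The 12 values sum to 2387, so their minimum is at most ⌊2387/12⌋ = 198.
Achievable: 1 of them at 198 and 11 at 199 total 2387.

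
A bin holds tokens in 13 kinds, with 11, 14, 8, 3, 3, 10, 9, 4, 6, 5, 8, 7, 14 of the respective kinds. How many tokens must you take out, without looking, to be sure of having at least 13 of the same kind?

In the worst case you take as many as possible of each kind without reaching 13: 11 + 12 + 8 + 3 + 3 + 10 + 9 + 4 + 6 + 5 + 8 + 7 + 12 = 98.
The next one must give 13 of some kind, so 98 + 1 = 99.

99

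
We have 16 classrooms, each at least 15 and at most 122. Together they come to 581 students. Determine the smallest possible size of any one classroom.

To make one classroom as small as possible, make the other 15 as large as possible.
The other 15 can take up 15 × 122 = 1830 ≥ 581 − 15, so one classroom can sit at its floor of 15.
Achievable: one at 15 and the other 15 totalling 566, which fits since 15 × 15 ≤ 566 ≤ 15 × 122.

15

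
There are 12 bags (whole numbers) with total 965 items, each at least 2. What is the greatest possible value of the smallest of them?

80

If every one of the 12 were at least 81, the total would be at least 12 × 81 = 972 > 965.
Equality holds with 7 values of 80 and 5 values of 81.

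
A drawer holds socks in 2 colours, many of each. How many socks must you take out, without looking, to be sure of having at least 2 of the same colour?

You could draw 1 of every colour without reaching 2 of any — 2 in all.
One more forces 2 of some colour, so 2 + 1 = 3.

3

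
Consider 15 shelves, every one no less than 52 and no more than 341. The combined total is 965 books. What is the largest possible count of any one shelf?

Maximizing one value means minimizing the remaining 14.
The other 14 contribute at least 14 × 52 = 728, leaving at most 965 − 728 = 237.
Since 237 ≤ 341, this is achievable: one at 237 and 14 at 52.

237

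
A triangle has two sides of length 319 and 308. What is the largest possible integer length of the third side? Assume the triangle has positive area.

The third side must be less than 319 + 308 = 627.
The largest integer below 627 is 626.

626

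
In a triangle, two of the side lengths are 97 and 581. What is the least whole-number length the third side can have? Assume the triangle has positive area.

485

The third side must exceed |97 − 581| = 484.
The smallest integer above 484 is 485.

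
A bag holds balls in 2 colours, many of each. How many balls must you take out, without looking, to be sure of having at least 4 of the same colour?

7

You could draw 3 of every colour without reaching 4 of any — 6 in all.
One more forces 4 of some colour, so 6 + 1 = 7.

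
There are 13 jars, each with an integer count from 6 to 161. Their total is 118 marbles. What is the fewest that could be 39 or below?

12

Each value above 39 is at least 40, contributing at least 40 − 6 = 34 above the floor 6.
The sum exceeds the floor total 78 by 40, so at most ⌊40/34⌋ = 1 exceed 39, and at least 12 are ≤ 39.
Exactly 12 works: 12 values at 6 and 1 at 40 total 112; raise one of the low values by 6 (still ≤ 39) to hit 118.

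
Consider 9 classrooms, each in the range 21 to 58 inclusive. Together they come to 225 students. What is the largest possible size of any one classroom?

57

To make one classroom as large as possible, make the other 8 as small as possible.
The other 8 contribute at least 8 × 21 = 168, leaving at most 225 − 168 = 57.
Since 57 ≤ 58, this is achievable: one at 57 and 8 at 21.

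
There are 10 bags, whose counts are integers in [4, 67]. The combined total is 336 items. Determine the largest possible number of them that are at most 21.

Suppose k of them are at most 21. Those contribute at most 21 each and the rest at most 67 each.
So the total is at most 21k + 67(10 − k) = 670 − 46k. This must still be ≥ 336, so k ≤ 7.
k = 7 is achieved by 7 values at 21 and 3 at 67, total 348; lower one of the 67's by 12 (still > 21) to reach 336.

7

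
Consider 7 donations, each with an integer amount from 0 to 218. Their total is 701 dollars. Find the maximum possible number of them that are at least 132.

Suppose k of them are at least 132. Those contribute at least 132 each and the other 7 − k at least 0 each.
So the total is at least 132k + 0(7 − k) = 0 + 132k. This must be ≤ 701, giving k ≤ 5.
k = 5 is achieved by 5 values at 132 and 2 at 0, total 660; add 41 to one value (staying below 132) to reach 701.

5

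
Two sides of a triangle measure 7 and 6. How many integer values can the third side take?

The triangle inequality gives |7 − 6| < c < 7 + 6, i.e. 1 < c < 13.
So c can be any integer from 2 to 12: 11 values.

11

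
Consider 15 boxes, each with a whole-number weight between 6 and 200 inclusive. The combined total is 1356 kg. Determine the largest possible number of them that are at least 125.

10

If k of the values are ≥ 125, the total is ≥ 125k + 6(15 − k).
Setting 125k + 6(15 − k) ≤ 1356 gives 119k ≤ 1266, so k ≤ 10.
k = 10 is achieved by 10 values at 125 and 5 at 6, total 1280; add 76 to one value (staying below 125) to reach 1356.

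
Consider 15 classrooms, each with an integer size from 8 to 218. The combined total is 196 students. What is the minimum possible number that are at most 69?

14

If only k of them are at most 69, the other 15 − k are at least 70, so the total is at least (15 − k)·70 + k·8.
This is ≤ 196, so (15 − k)·70 + 8k ≤ 196, which gives k ≥ 14.
Exactly 14 works: 14 values at 8 and 1 at 70 total 182; raise one of the low values by 14 (still ≤ 69) to hit 196.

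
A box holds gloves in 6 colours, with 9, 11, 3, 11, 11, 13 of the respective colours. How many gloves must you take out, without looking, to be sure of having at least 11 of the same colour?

53

In the worst case you take as many as possible of each colour without reaching 11: 9 + 10 + 3 + 10 + 10 + 10 = 52.
The next one must give 11 of some colour, so 52 + 1 = 53.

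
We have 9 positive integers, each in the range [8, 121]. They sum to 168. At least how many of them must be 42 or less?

7

Each value above 42 is at least 43, contributing at least 43 − 8 = 35 above the floor 8.
The sum exceeds the floor total 72 by 96, so at most ⌊96/35⌋ = 2 exceed 42, and at least 7 are ≤ 42.
Exactly 7 works: 7 values at 8 and 2 at 43 total 142; raise one of the low values by 26 (still ≤ 42) to hit 168.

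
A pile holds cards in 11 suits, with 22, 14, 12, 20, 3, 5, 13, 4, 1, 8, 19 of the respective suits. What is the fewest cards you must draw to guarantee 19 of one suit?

In the worst case you take as many as possible of each suit without reaching 19: 18 + 14 + 12 + 18 + 3 + 5 + 13 + 4 + 1 + 8 + 18 = 114.
The next one must give 19 of some suit, so 114 + 1 = 115.

115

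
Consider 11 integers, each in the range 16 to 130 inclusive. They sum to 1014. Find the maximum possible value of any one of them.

130

To make one integer as large as possible, make the other 10 as small as possible.
The other 10 contribute at least 10 × 16 = 160, leaving at most 1014 − 160 = 854.
But each integer is capped at 130, so the maximum is 130.
Achievable: one at 130 and the other 10 totalling 884, which fits since 10 × 16 ≤ 884 ≤ 10 × 130.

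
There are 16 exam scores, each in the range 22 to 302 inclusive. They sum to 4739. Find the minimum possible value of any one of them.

To make one score as small as possible, make the other 15 as large as possible.
The other 15 contribute at most 15 × 302 = 4530, leaving at least 4739 − 4530 = 209.
Since 209 ≥ 22, this is achievable: one at 209 and 15 at 302.

209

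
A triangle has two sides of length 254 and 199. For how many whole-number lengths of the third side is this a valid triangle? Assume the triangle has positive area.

The triangle inequality gives |254 − 199| < c < 254 + 199, i.e. 55 < c < 453.
So c can be any integer from 56 to 452: 397 values.

397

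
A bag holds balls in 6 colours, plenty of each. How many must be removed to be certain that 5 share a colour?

25

You could draw 4 of every colour without reaching 5 of any — 24 in all.
One more forces 5 of some colour, so 24 + 1 = 25.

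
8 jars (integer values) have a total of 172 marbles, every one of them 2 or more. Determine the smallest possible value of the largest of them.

22

The average is 172/8 > 21, so not all 8 can be 21 or less; the largest is ≥ 22.
Achievable: 4 of them at 22 and 4 at 21 total 172.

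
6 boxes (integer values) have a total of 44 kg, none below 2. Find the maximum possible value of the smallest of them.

If every one of the 6 were at least 8, the total would be at least 6 × 8 = 48 > 44.
Achievable: 4 of them at 7 and 2 at 8 total 44.

7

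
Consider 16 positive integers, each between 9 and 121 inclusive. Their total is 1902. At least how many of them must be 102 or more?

15

If only k of them are at least 102, the other 16 − k are at most 101, so the total is at most k·121 + (16 − k)·101.
This must reach 1902, so k·121 + (16 − k)·101 ≥ 1902, giving k ≥ 15.
Exactly 15 works: 15 values at 121 and 1 at 101 total 1916; lower one of the high values by 14 (still ≥ 102) to hit 1902.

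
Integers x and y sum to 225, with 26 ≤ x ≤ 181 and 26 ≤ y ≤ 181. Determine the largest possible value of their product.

12656

With x + y fixed, xy peaks when the two are closest together.
Taking x = 112 and y = 113 (both in [26, 181]) gives xy = 12656.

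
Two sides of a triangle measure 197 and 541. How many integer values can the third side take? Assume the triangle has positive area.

The triangle inequality gives |197 − 541| < c < 197 + 541, i.e. 344 < c < 738.
So c can be any integer from 345 to 737: 393 values.

393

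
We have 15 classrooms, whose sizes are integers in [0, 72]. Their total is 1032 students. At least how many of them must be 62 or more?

11

If only k of them are at least 62, the other 15 − k are at most 61, so the total is at most k·72 + (15 − k)·61.
This must reach 1032, so k·72 + (15 − k)·61 ≥ 1032, giving k ≥ 11.
Exactly 11 works: 11 values at 72 and 4 at 61 total 1036; lower one of the high values by 4 (still ≥ 62) to hit 1032.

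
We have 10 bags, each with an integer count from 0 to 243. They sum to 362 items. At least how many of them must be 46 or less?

3

Let j be the number exceeding 46. Then the total is ≥ 47·j + 0·(10 − j) = 0 + 47j.
So 47j ≤ 362 and j ≤ 7; hence at least 10 − 7 = 3 are ≤ 46.
Exactly 3 works: 3 values at 0 and 7 at 47 total 329; raise one of the low values by 33 (still ≤ 46) to hit 362.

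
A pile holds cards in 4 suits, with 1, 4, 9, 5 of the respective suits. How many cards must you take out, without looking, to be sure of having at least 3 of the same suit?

In the worst case you take as many as possible of each suit without reaching 3: 1 + 2 + 2 + 2 = 7.
The next one must give 3 of some suit, so 7 + 1 = 8.

8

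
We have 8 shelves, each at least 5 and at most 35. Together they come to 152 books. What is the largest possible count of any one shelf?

To make one shelf as large as possible, make the other 7 as small as possible.
The other 7 contribute at least 7 × 5 = 35, leaving at most 152 − 35 = 117.
But each shelf is capped at 35, so the maximum is 35.
Achievable: one at 35 and the other 7 totalling 117, which fits since 7 × 5 ≤ 117 ≤ 7 × 35.

35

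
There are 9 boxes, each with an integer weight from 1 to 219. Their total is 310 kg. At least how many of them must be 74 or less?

Each value above 74 is at least 75, contributing at least 75 − 1 = 74 above the floor 1.
The sum exceeds the floor total 9 by 301, so at most ⌊301/74⌋ = 4 exceed 74, and at least 5 are ≤ 74.
Exactly 5 works: 5 values at 1 and 4 at 75 total 305; raise one of the low values by 5 (still ≤ 74) to hit 310.

5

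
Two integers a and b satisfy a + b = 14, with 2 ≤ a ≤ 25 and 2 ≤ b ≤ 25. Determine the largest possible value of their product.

ab = a(14 − a) is maximized when a is as near 14/2 as the bounds allow.
Taking a = 7 and b = 7 (both in [2, 25]) gives ab = 49.

49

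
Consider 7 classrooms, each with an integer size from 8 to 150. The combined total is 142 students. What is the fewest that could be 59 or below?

Let j be the number exceeding 59. Then the total is ≥ 60·j + 8·(7 − j) = 56 + 52j.
So 52j ≤ 86 and j ≤ 1; hence at least 7 − 1 = 6 are ≤ 59.
Exactly 6 works: 6 values at 8 and 1 at 60 total 108; raise one of the low values by 34 (still ≤ 59) to hit 142.

6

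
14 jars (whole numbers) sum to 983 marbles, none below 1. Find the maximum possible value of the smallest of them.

70

The average is 983/14 < 71, so some value is ≤ 70.
Equality holds with 11 values of 70 and 3 values of 71.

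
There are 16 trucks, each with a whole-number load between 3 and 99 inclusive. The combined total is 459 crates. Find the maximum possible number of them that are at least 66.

6

Suppose k of them are at least 66. Those contribute at least 66 each and the other 16 − k at least 3 each.
So the total is at least 66k + 3(16 − k) = 48 + 63k. This must be ≤ 459, giving k ≤ 6.
k = 6 is achieved by 6 values at 66 and 10 at 3, total 426; add 33 to one value (staying below 66) to reach 459.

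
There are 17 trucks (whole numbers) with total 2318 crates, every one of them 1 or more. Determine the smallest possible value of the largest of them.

The average is 2318/17 > 136, so not all 17 can be 136 or less; the largest is ≥ 137.
Achievable: 6 of them at 137 and 11 at 136 total 2318.

137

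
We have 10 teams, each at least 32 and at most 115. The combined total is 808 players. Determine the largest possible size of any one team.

To make one team as large as possible, make the other 9 as small as possible.
The other 9 contribute at least 9 × 32 = 288, leaving at most 808 − 288 = 520.
But each team is capped at 115, so the maximum is 115.
Achievable: one at 115 and the other 9 totalling 693, which fits since 9 × 32 ≤ 693 ≤ 9 × 115.

115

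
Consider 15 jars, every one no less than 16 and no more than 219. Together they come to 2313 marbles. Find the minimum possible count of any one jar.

To make one jar as small as possible, make the other 14 as large as possible.
The other 14 can take up 14 × 219 = 3066 ≥ 2313 − 16, so one jar can sit at its floor of 16.
Achievable: one at 16 and the other 14 totalling 2297, which fits since 14 × 16 ≤ 2297 ≤ 14 × 219.

16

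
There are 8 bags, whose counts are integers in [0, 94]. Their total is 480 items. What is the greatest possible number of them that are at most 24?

3

Each value at 24 or below falls at least 94 − 24 = 70 short of the ceiling 94.
The ceiling total is 8 × 94 = 752, and we need 480, so at most ⌊(752 − 480)/70⌋ = 3 can be that low.
k = 3 is achieved by 3 values at 24 and 5 at 94, total 542; lower one of the 94's by 62 (still > 24) to reach 480.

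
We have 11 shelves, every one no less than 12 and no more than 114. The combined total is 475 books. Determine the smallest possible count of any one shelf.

12

To make one shelf as small as possible, make the other 10 as large as possible.
The other 10 can take up 10 × 114 = 1140 ≥ 475 − 12, so one shelf can sit at its floor of 12.
Achievable: one at 12 and the other 10 totalling 463, which fits since 10 × 12 ≤ 463 ≤ 10 × 114.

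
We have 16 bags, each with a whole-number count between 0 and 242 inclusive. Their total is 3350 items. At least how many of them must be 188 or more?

Suppose at most 16 − j of them reach 188; then j values are ≤ 187 and the rest ≤ 242.
The total is then ≤ 187·j + 242·(16 − j) = 3872 − 55j. For this to be ≥ 3350 we need j ≤ 9, so at least 16 − 9 = 7 must reach 188.
Exactly 7 works: 7 values at 242 and 9 at 187 total 3377; lower one of the high values by 27 (still ≥ 188) to hit 3350.

7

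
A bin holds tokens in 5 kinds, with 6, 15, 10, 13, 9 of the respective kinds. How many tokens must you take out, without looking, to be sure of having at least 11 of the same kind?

46

In the worst case you take as many as possible of each kind without reaching 11: 6 + 10 + 10 + 10 + 9 = 45.
The next one must give 11 of some kind, so 45 + 1 = 46.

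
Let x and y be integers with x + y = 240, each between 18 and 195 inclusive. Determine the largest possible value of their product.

With x + y fixed, xy peaks when the two are closest together.
Taking x = 120 and y = 120 (both in [18, 195]) gives xy = 14400.

14400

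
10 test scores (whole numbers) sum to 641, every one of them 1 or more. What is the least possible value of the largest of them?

The average is 641/10 > 64, so not all 10 can be 64 or less; the largest is ≥ 65.
Equality holds with 1 value of 65 and 9 values of 64.

65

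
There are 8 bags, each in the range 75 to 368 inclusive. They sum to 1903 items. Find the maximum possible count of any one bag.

Maximizing one value means minimizing the remaining 7.
The other 7 contribute at least 7 × 75 = 525, leaving at most 1903 − 525 = 1378.
But each bag is capped at 368, so the maximum is 368.
Achievable: one at 368 and the other 7 totalling 1535, which fits since 7 × 75 ≤ 1535 ≤ 7 × 368.

368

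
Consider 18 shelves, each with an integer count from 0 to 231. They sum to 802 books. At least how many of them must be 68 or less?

Each value above 68 is at least 69, contributing at least 69 − 0 = 69 above the floor 0.
The sum exceeds the floor total 0 by 802, so at most ⌊802/69⌋ = 11 exceed 68, and at least 7 are ≤ 68.
Exactly 7 works: 7 values at 0 and 11 at 69 total 759; raise one of the low values by 43 (still ≤ 68) to hit 802.

7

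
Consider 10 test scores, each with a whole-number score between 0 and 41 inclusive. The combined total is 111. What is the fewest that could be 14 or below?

Each value above 14 is at least 15, contributing at least 15 − 0 = 15 above the floor 0.
The sum exceeds the floor total 0 by 111, so at most ⌊111/15⌋ = 7 exceed 14, and at least 3 are ≤ 14.
Exactly 3 works: 3 values at 0 and 7 at 15 total 105; raise one of the low values by 6 (still ≤ 14) to hit 111.

3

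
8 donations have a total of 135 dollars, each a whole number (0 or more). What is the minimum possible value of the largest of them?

Some value must be at least ⌈135/8⌉ = 17, since 8 × 16 = 128 < 135.
Equality holds with 7 values of 17 and 1 value of 16.

17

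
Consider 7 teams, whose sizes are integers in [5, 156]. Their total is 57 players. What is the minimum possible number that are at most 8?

2

If only k of them are at most 8, the other 7 − k are at least 9, so the total is at least (7 − k)·9 + k·5.
This is ≤ 57, so (7 − k)·9 + 5k ≤ 57, which gives k ≥ 2.
Exactly 2 works: 2 values at 5 and 5 at 9 total 55; raise one of the low values by 2 (still ≤ 8) to hit 57.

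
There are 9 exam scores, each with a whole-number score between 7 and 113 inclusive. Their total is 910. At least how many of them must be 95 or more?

4

If only k of them are at least 95, the other 9 − k are at most 94, so the total is at most k·113 + (9 − k)·94.
This must reach 910, so k·113 + (9 − k)·94 ≥ 910, giving k ≥ 4.
Exactly 4 works: 4 values at 113 and 5 at 94 total 922; lower one of the high values by 12 (still ≥ 95) to hit 910.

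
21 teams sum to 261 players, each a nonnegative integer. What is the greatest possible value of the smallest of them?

12

The average is 261/21 < 13, so some value is ≤ 12.
Taking 12 copies of 12 and 9 copies of 13 gives exactly 261, so 12 is attained.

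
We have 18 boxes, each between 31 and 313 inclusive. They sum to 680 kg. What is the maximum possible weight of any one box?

153

Maximizing one value means minimizing the remaining 17.
The other 17 contribute at least 17 × 31 = 527, leaving at most 680 − 527 = 153.
Since 153 ≤ 313, this is achievable: one at 153 and 17 at 31.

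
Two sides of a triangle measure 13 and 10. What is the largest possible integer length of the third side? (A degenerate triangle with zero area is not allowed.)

22

The third side must be less than 13 + 10 = 23.
The largest integer below 23 is 22.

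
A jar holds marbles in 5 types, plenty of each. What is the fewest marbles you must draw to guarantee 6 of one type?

26

In the worst case you draw 5 of each of the 5 types: 5 × 5 = 25.
One more forces 6 of some type, so 25 + 1 = 26.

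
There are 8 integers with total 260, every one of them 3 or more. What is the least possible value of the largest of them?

33

The 8 values sum to 260, so their maximum is at least ⌈260/8⌉ = 33.
Equality holds with 4 values of 33 and 4 values of 32.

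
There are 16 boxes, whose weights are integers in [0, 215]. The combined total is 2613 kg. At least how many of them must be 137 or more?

6

Each value short of 137 is at most 136, costing at least 215 − 136 = 79 against the maximum total of 3440.
We can afford to lose at most 3440 − 2613 = 827, so at most ⌊827/79⌋ = 10 fall short, and at least 6 are ≥ 137.
Exactly 6 works: 6 values at 215 and 10 at 136 total 2650; lower one of the high values by 37 (still ≥ 137) to hit 2613.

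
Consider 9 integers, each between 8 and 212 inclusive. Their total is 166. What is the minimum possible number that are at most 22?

Each value above 22 is at least 23, contributing at least 23 − 8 = 15 above the floor 8.
The sum exceeds the floor total 72 by 94, so at most ⌊94/15⌋ = 6 exceed 22, and at least 3 are ≤ 22.
Exactly 3 works: 3 values at 8 and 6 at 23 total 162; raise one of the low values by 4 (still ≤ 22) to hit 166.

3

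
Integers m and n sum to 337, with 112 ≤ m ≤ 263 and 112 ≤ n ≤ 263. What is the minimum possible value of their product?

25200

For a fixed sum, mn is smallest when m and n are as far apart as possible.
The extreme feasible split is m = 112, n = 225, giving mn = 25200.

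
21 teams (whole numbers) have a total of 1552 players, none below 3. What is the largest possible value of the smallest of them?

73

If every one of the 21 were at least 74, the total would be at least 21 × 74 = 1554 > 1552.
Achievable: 2 of them at 73 and 19 at 74 total 1552.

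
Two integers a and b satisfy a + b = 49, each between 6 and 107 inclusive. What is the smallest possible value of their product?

ab = a(49 − a) is concave in a, so over [6, 43] it is minimized at an endpoint.
The extreme feasible split is a = 6, b = 43, giving ab = 258.

258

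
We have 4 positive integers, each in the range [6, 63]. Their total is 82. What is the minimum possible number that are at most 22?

1

Each value above 22 is at least 23, contributing at least 23 − 6 = 17 above the floor 6.
The sum exceeds the floor total 24 by 58, so at most ⌊58/17⌋ = 3 exceed 22, and at least 1 are ≤ 22.
Exactly 1 works: 1 value at 6 and 3 at 23 total 75; raise one of the low values by 7 (still ≤ 22) to hit 82.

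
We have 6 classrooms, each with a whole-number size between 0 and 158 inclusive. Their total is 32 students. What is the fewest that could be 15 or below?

4

If only k of them are at most 15, the other 6 − k are at least 16, so the total is at least (6 − k)·16 + k·0.
This is ≤ 32, so (6 − k)·16 + 0k ≤ 32, which gives k ≥ 4.
Exactly 4 works: 4 values at 0 and 2 at 16 total 32.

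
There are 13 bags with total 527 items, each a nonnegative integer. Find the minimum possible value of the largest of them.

If every one of the 13 were at most 40, the total would be at most 13 × 40 = 520 < 527.
Achievable: 7 of them at 41 and 6 at 40 total 527.

41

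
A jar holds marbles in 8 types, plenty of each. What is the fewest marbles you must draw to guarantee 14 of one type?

105

In the worst case you draw 13 of each of the 8 types: 8 × 13 = 104.
One more forces 14 of some type, so 104 + 1 = 105.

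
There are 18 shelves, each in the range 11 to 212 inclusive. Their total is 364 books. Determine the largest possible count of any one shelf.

To make one shelf as large as possible, make the other 17 as small as possible.
The other 17 contribute at least 17 × 11 = 187, leaving at most 364 − 187 = 177.
Since 177 ≤ 212, this is achievable: one at 177 and 17 at 11.

177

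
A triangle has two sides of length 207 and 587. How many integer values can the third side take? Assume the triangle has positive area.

The triangle inequality gives |207 − 587| < c < 207 + 587, i.e. 380 < c < 794.
So c can be any integer from 381 to 793: 413 values.

413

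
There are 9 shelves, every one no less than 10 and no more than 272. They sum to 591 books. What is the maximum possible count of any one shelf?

272

Maximizing one value means minimizing the remaining 8.
The other 8 contribute at least 8 × 10 = 80, leaving at most 591 − 80 = 511.
But each shelf is capped at 272, so the maximum is 272.
Achievable: one at 272 and the other 8 totalling 319, which fits since 8 × 10 ≤ 319 ≤ 8 × 272.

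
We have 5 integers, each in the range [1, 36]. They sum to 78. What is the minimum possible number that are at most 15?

1

Each value above 15 is at least 16, contributing at least 16 − 1 = 15 above the floor 1.
The sum exceeds the floor total 5 by 73, so at most ⌊73/15⌋ = 4 exceed 15, and at least 1 are ≤ 15.
Exactly 1 works: 1 value at 1 and 4 at 16 total 65; raise one of the low values by 13 (still ≤ 15) to hit 78.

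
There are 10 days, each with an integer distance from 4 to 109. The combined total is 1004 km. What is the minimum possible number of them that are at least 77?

8

If only k of them are at least 77, the other 10 − k are at most 76, so the total is at most k·109 + (10 − k)·76.
This must reach 1004, so k·109 + (10 − k)·76 ≥ 1004, giving k ≥ 8.
Exactly 8 works: 8 values at 109 and 2 at 76 total 1024; lower one of the high values by 20 (still ≥ 77) to hit 1004.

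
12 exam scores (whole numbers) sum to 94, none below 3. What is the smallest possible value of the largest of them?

The average is 94/12 > 7, so not all 12 can be 7 or less; the largest is ≥ 8.
Achievable: 10 of them at 8 and 2 at 7 total 94.

8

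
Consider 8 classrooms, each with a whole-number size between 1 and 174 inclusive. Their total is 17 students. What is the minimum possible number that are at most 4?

Each value above 4 is at least 5, contributing at least 5 − 1 = 4 above the floor 1.
The sum exceeds the floor total 8 by 9, so at most ⌊9/4⌋ = 2 exceed 4, and at least 6 are ≤ 4.
Exactly 6 works: 6 values at 1 and 2 at 5 total 16; raise one of the low values by 1 (still ≤ 4) to hit 17.

6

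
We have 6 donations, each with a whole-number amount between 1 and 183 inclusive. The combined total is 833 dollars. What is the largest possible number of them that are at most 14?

1

Each value at 14 or below falls at least 183 − 14 = 169 short of the ceiling 183.
The ceiling total is 6 × 183 = 1098, and we need 833, so at most ⌊(1098 − 833)/169⌋ = 1 can be that low.
k = 1 is achieved by 1 value at 14 and 5 at 183, total 929; lower one of the 183's by 96 (still > 14) to reach 833.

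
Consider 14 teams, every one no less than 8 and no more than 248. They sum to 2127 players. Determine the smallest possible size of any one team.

Minimizing one value means maximizing the remaining 13.
The other 13 can take up 13 × 248 = 3224 ≥ 2127 − 8, so one team can sit at its floor of 8.
Achievable: one at 8 and the other 13 totalling 2119, which fits since 13 × 8 ≤ 2119 ≤ 13 × 248.

8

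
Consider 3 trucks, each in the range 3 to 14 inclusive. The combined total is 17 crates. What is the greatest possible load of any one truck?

11

Maximizing one value means minimizing the remaining 2.
The other 2 contribute at least 2 × 3 = 6, leaving at most 17 − 6 = 11.
Since 11 ≤ 14, this is achievable: one at 11 and 2 at 3.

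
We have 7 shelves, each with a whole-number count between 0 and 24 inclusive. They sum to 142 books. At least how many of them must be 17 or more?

4

Suppose at most 7 − j of them reach 17; then j values are ≤ 16 and the rest ≤ 24.
The total is then ≤ 16·j + 24·(7 − j) = 168 − 8j. For this to be ≥ 142 we need j ≤ 3, so at least 7 − 3 = 4 must reach 17.
Exactly 4 works: 4 values at 24 and 3 at 16 total 144; lower one of the high values by 2 (still ≥ 17) to hit 142.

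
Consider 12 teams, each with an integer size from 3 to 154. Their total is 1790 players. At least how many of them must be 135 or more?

10

Each value short of 135 is at most 134, costing at least 154 − 134 = 20 against the maximum total of 1848.
We can afford to lose at most 1848 − 1790 = 58, so at most ⌊58/20⌋ = 2 fall short, and at least 10 are ≥ 135.
Exactly 10 works: 10 values at 154 and 2 at 134 total 1808; lower one of the high values by 18 (still ≥ 135) to hit 1790.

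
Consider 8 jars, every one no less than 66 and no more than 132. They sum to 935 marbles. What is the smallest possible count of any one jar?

Minimizing one value means maximizing the remaining 7.
The other 7 can take up 7 × 132 = 924 ≥ 935 − 66, so one jar can sit at its floor of 66.
Achievable: one at 66 and the other 7 totalling 869, which fits since 7 × 66 ≤ 869 ≤ 7 × 132.

66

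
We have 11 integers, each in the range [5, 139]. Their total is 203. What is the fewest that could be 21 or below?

3

Let j be the number exceeding 21. Then the total is ≥ 22·j + 5·(11 − j) = 55 + 17j.
So 17j ≤ 148 and j ≤ 8; hence at least 11 − 8 = 3 are ≤ 21.
Exactly 3 works: 3 values at 5 and 8 at 22 total 191; raise one of the low values by 12 (still ≤ 21) to hit 203.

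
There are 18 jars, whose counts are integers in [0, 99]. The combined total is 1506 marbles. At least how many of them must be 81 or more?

Suppose at most 18 − j of them reach 81; then j values are ≤ 80 and the rest ≤ 99.
The total is then ≤ 80·j + 99·(18 − j) = 1782 − 19j. For this to be ≥ 1506 we need j ≤ 14, so at least 18 − 14 = 4 must reach 81.
Exactly 4 works: 4 values at 99 and 14 at 80 total 1516; lower one of the high values by 10 (still ≥ 81) to hit 1506.

4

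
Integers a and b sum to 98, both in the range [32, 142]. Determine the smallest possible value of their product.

2112

ab = a(98 − a) is concave in a, so over [32, 66] it is minimized at an endpoint.
The extreme feasible split is a = 32, b = 66, giving ab = 2112.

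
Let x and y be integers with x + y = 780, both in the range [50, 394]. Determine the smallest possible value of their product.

152084

For a fixed sum, xy is smallest when x and y are as far apart as possible.
The extreme feasible split is x = 386, y = 394, giving xy = 152084.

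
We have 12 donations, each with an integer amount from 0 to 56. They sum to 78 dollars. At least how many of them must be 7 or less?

3

Let j be the number exceeding 7. Then the total is ≥ 8·j + 0·(12 − j) = 0 + 8j.
So 8j ≤ 78 and j ≤ 9; hence at least 12 − 9 = 3 are ≤ 7.
Exactly 3 works: 3 values at 0 and 9 at 8 total 72; raise one of the low values by 6 (still ≤ 7) to hit 78.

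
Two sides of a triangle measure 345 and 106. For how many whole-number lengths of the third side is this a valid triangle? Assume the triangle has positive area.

211

The triangle inequality gives |345 − 106| < c < 345 + 106, i.e. 239 < c < 451.
So c can be any integer from 240 to 450: 211 values.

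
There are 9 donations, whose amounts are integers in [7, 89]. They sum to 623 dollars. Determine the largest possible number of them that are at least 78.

With k values at 78 or above and the rest at least 7, the sum is at least 63 + 71k.
Since the sum is 623, we need 71k ≤ 560, i.e. k ≤ 7.
k = 7 is achieved by 7 values at 78 and 2 at 7, total 560; add 63 to one value (staying below 78) to reach 623.

7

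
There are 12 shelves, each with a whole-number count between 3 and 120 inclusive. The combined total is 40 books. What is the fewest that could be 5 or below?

Let j be the number exceeding 5. Then the total is ≥ 6·j + 3·(12 − j) = 36 + 3j.
So 3j ≤ 4 and j ≤ 1; hence at least 12 − 1 = 11 are ≤ 5.
Exactly 11 works: 11 values at 3 and 1 at 6 total 39; raise one of the low values by 1 (still ≤ 5) to hit 40.

11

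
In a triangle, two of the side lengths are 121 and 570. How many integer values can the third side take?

241

The triangle inequality gives |121 − 570| < c < 121 + 570, i.e. 449 < c < 691.
So c can be any integer from 450 to 690: 241 values.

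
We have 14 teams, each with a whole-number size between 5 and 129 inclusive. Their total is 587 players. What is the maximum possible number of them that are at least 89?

Suppose k of them are at least 89. Those contribute at least 89 each and the other 14 − k at least 5 each.
So the total is at least 89k + 5(14 − k) = 70 + 84k. This must be ≤ 587, giving k ≤ 6.
k = 6 is achieved by 6 values at 89 and 8 at 5, total 574; add 13 to one value (staying below 89) to reach 587.

6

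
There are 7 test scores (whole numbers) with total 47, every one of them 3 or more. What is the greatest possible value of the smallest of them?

6

If every one of the 7 were at least 7, the total would be at least 7 × 7 = 49 > 47.
Taking 2 copies of 6 and 5 copies of 7 gives exactly 47, so 6 is attained.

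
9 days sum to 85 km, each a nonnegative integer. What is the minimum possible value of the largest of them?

10

The 9 values sum to 85, so their maximum is at least ⌈85/9⌉ = 10.
Achievable: 4 of them at 10 and 5 at 9 total 85.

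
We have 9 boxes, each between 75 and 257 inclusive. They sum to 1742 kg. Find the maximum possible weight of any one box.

257

To make one box as large as possible, make the other 8 as small as possible.
The other 8 contribute at least 8 × 75 = 600, leaving at most 1742 − 600 = 1142.
But each box is capped at 257, so the maximum is 257.
Achievable: one at 257 and the other 8 totalling 1485, which fits since 8 × 75 ≤ 1485 ≤ 8 × 257.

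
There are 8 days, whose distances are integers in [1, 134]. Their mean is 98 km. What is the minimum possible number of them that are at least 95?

1

The total is 8 × 98 = 784.
If only k of them are at least 95, the other 8 − k are at most 94, so the total is at most k·134 + (8 − k)·94.
This must reach 784, so k·134 + (8 − k)·94 ≥ 784, giving k ≥ 1.
Exactly 1 works: 1 value at 134 and 7 at 94 total 792; lower one of the high values by 8 (still ≥ 95) to hit 784.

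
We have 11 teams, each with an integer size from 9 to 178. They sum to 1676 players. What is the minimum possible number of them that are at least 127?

Suppose at most 11 − j of them reach 127; then j values are ≤ 126 and the rest ≤ 178.
The total is then ≤ 126·j + 178·(11 − j) = 1958 − 52j. For this to be ≥ 1676 we need j ≤ 5, so at least 11 − 5 = 6 must reach 127.
Exactly 6 works: 6 values at 178 and 5 at 126 total 1698; lower one of the high values by 22 (still ≥ 127) to hit 1676.

6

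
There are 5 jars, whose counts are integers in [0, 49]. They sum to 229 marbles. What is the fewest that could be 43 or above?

3

If only k of them are at least 43, the other 5 − k are at most 42, so the total is at most k·49 + (5 − k)·42.
This must reach 229, so k·49 + (5 − k)·42 ≥ 229, giving k ≥ 3.
Exactly 3 works: 3 values at 49 and 2 at 42 total 231; lower one of the high values by 2 (still ≥ 43) to hit 229.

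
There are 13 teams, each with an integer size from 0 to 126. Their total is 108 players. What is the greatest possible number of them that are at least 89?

With k values at 89 or above and the rest at least 0, the sum is at least 0 + 89k.
Since the sum is 108, we need 89k ≤ 108, i.e. k ≤ 1.
k = 1 is achieved by 1 value at 89 and 12 at 0, total 89; add 19 to one value (staying below 89) to reach 108.

1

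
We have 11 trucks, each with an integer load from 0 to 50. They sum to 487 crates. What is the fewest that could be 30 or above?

8

If only k of them are at least 30, the other 11 − k are at most 29, so the total is at most k·50 + (11 − k)·29.
This must reach 487, so k·50 + (11 − k)·29 ≥ 487, giving k ≥ 8.
Exactly 8 works: 8 values at 50 and 3 at 29 total 487.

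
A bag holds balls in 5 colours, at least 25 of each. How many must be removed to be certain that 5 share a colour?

In the worst case you draw 4 of each of the 5 colours: 5 × 4 = 20.
One more forces 5 of some colour, so 20 + 1 = 21.

21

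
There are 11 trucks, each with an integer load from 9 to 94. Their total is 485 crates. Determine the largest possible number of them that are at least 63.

7

Suppose k of them are at least 63. Those contribute at least 63 each and the other 11 − k at least 9 each.
So the total is at least 63k + 9(11 − k) = 99 + 54k. This must be ≤ 485, giving k ≤ 7.
k = 7 is achieved by 7 values at 63 and 4 at 9, total 477; add 8 to one value (staying below 63) to reach 485.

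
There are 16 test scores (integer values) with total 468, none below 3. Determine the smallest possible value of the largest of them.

30

Some value must be at least ⌈468/16⌉ = 30, since 16 × 29 = 464 < 468.
Achievable: 4 of them at 30 and 12 at 29 total 468.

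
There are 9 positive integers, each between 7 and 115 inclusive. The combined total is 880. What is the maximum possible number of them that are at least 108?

If k of the values are ≥ 108, the total is ≥ 108k + 7(9 − k).
Setting 108k + 7(9 − k) ≤ 880 gives 101k ≤ 817, so k ≤ 8.
k = 8 is achieved by 8 values at 108 and 1 at 7, total 871; add 9 to one value (staying below 108) to reach 880.

8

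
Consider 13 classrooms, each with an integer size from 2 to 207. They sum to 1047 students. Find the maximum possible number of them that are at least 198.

5

If k of the values are ≥ 198, the total is ≥ 198k + 2(13 − k).
Setting 198k + 2(13 − k) ≤ 1047 gives 196k ≤ 1021, so k ≤ 5.
k = 5 is achieved by 5 values at 198 and 8 at 2, total 1006; add 41 to one value (staying below 198) to reach 1047.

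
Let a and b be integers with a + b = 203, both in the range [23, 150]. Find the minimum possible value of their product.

7950

ab = a(203 − a) is concave in a, so over [53, 150] it is minimized at an endpoint.
The extreme feasible split is a = 53, b = 150, giving ab = 7950.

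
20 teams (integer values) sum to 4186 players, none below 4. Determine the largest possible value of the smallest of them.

209

If every one of the 20 were at least 210, the total would be at least 20 × 210 = 4200 > 4186.
Achievable: 14 of them at 209 and 6 at 210 total 4186.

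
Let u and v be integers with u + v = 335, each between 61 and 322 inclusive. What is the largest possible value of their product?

28056

With u + v fixed, uv peaks when the two are closest together.
Taking u = 167 and v = 168 (both in [61, 322]) gives uv = 28056.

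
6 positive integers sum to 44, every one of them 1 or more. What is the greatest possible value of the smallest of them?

If every one of the 6 were at least 8, the total would be at least 6 × 8 = 48 > 44.
Taking 4 copies of 7 and 2 copies of 8 gives exactly 44, so 7 is attained.

7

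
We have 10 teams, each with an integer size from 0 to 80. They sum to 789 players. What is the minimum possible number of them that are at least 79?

Each value short of 79 is at most 78, costing at least 80 − 78 = 2 against the maximum total of 800.
We can afford to lose at most 800 − 789 = 11, so at most ⌊11/2⌋ = 5 fall short, and at least 5 are ≥ 79.
Exactly 5 works: 5 values at 80 and 5 at 78 total 790; lower one of the high values by 1 (still ≥ 79) to hit 789.

5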